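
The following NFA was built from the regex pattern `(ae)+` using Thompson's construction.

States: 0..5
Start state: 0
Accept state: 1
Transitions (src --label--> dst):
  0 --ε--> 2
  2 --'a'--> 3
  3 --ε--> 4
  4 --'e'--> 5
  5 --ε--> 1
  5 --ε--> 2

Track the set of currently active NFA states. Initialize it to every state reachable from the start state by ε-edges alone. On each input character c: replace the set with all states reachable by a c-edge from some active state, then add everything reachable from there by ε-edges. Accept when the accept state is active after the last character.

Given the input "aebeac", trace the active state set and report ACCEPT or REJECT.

initial (ε-close {0}): {0,2}
'a' @ 1: {3,4}
'e' @ 2: {1,2,5}  (accept∈set)
'b' @ 3: {}  — dead — no transitions
rest 'eac' ignored (set empty)
end set {} — state 1 not in

Answer: REJECT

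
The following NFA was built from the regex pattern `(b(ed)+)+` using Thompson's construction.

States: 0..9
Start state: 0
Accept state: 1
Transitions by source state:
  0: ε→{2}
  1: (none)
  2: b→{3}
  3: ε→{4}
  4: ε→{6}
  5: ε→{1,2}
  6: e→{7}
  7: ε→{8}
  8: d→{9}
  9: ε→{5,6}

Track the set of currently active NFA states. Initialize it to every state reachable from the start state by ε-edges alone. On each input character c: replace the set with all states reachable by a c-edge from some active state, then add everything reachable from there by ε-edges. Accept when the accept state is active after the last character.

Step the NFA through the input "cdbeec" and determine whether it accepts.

Answer: REJECT

Derivation:
initial (ε-close {0}): {0,2}
'c' @ 1: {}  — no active states
rest 'dbeec' ignored (set empty)
end set {} — state 1 not in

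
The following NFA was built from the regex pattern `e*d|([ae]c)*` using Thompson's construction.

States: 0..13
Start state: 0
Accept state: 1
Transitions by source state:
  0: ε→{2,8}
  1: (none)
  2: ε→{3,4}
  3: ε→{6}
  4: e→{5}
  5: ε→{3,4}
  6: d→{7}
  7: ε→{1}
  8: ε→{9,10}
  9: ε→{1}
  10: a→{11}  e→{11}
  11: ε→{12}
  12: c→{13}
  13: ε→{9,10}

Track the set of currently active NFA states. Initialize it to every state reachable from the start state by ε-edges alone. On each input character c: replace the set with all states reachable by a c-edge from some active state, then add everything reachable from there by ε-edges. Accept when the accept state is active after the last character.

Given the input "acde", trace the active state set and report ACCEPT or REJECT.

start: ε-closure({0}) = {0,1,2,3,4,6,8,9,10}
'a' @ 1: {11,12}
'c' @ 2: {1,9,10,13}  ✓accept
'd' @ 3: {}  — state set empty
rest 'e' ignored (set empty)
final: {}; accept 1 not in set

Answer: REJECT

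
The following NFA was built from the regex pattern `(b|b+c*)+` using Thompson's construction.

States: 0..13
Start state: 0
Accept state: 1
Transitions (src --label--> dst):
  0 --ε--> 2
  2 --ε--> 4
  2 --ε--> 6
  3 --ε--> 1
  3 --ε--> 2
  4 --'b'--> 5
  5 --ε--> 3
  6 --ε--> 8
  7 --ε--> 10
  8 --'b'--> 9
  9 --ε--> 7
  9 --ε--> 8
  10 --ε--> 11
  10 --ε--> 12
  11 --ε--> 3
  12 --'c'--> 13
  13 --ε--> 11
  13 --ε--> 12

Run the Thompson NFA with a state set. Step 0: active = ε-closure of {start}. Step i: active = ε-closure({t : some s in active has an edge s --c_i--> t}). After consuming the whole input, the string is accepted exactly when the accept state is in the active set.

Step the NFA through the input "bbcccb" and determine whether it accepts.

Answer: ACCEPT

Steps:
initial (ε-close {0}): {0,2,4,6,8}
'b' @ 1: {1,2,3,4,5,6,7,8,9,10,11,12}  (accept∈set)
'b' @ 2: {1,2,3,4,5,6,7,8,9,10,11,12}  (accept∈set)
'c' @ 3: {1,2,3,4,6,8,11,12,13}  (accept∈set)
'c' @ 4: {1,2,3,4,6,8,11,12,13}  (accept∈set)
'c' @ 5: {1,2,3,4,6,8,11,12,13}  (accept∈set)
'b' @ 6: {1,2,3,4,5,6,7,8,9,10,11,12}  (accept∈set)
after full input: {1,2,3,4,5,6,7,8,9,10,11,12}  (accept=1 in)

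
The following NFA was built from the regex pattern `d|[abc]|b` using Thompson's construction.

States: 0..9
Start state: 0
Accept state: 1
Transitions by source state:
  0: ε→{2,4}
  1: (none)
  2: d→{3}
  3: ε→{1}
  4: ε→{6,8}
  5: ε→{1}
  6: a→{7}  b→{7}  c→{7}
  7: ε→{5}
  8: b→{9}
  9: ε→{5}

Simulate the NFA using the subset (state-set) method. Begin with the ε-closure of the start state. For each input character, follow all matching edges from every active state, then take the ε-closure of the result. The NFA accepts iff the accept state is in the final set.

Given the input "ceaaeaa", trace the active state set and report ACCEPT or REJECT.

Answer: REJECT

Trace:
start: ε-closure({0}) = {0,2,4,6,8}
'c' @ 1: {1,5,7}  (accept∈set)
'e' @ 2: {}  — state set empty
rest 'aaeaa' ignored (set empty)
final: {}; accept 1 not in set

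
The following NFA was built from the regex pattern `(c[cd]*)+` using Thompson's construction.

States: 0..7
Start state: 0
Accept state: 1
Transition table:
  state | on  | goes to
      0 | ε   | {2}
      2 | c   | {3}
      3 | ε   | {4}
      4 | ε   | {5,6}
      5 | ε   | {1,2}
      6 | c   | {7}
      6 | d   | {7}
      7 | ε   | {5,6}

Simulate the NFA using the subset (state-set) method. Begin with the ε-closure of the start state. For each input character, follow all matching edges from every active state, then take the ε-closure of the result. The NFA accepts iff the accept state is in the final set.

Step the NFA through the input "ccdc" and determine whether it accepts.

S₀ = ε-closure({0}) = {0,2}
'c' @ 1: {1,2,3,4,5,6}  ✓accept
'c' @ 2: {1,2,3,4,5,6,7}  ✓accept
'd' @ 3: {1,2,5,6,7}  ✓accept
'c' @ 4: {1,2,3,4,5,6,7}  ✓accept
final: {1,2,3,4,5,6,7}; accept 1 in set

Answer: ACCEPT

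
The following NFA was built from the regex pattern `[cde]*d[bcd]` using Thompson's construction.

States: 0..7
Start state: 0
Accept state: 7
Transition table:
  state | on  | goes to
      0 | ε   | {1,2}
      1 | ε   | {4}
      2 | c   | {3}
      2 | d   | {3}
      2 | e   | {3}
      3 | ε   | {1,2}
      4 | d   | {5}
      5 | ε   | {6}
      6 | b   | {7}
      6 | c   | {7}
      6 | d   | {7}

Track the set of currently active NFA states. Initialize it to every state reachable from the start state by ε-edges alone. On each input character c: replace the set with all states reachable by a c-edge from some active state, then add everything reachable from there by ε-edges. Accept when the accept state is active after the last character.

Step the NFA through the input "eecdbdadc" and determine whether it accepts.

initial (ε-close {0}): {0,1,2,4}
'e' @ 1: {1,2,3,4}
'e' @ 2: {1,2,3,4}
'c' @ 3: {1,2,3,4}
'd' @ 4: {1,2,3,4,5,6}
'b' @ 5: {7}  [accepting]
'd' @ 6: {}  — state set empty
rest 'adc' ignored (set empty)
final: {}; accept 7 not in set

Answer: REJECT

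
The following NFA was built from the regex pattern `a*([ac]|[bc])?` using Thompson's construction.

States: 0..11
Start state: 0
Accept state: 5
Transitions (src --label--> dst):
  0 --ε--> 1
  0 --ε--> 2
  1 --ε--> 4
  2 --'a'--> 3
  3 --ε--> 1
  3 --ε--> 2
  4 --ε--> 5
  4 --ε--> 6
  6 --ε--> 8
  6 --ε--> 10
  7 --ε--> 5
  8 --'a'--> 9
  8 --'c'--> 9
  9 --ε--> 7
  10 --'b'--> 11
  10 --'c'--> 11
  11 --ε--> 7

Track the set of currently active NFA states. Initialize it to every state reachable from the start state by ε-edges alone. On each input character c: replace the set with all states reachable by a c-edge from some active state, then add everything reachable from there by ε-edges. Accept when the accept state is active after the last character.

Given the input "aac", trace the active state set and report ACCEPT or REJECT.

start: ε-closure({0}) = {0,1,2,4,5,6,8,10}
'a' @ 1: {1,2,3,4,5,6,7,8,9,10}  ✓accept
'a' @ 2: {1,2,3,4,5,6,7,8,9,10}  ✓accept
'c' @ 3: {5,7,9,11}  ✓accept
final: {5,7,9,11}; accept 5 in set

Answer: ACCEPT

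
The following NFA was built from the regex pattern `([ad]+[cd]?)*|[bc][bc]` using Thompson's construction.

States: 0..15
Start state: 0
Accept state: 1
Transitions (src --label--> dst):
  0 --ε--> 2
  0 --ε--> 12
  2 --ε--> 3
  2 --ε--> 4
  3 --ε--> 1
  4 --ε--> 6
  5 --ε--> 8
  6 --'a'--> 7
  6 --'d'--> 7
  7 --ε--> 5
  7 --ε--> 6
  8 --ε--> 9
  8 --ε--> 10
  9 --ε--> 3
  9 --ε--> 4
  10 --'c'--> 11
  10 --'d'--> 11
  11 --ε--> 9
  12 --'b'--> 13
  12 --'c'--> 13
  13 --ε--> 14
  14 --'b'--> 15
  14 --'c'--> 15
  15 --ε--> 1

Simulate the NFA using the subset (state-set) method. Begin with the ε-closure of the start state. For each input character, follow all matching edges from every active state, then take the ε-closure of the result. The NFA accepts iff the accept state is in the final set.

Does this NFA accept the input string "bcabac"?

Answer: REJECT

Steps:
start: ε-closure({0}) = {0,1,2,3,4,6,12}
'b' @ 1: {13,14}
'c' @ 2: {1,15}  (accept∈set)
'a' @ 3: {}  — state set empty
rest 'bac' ignored (set empty)
final: {}; accept 1 not in set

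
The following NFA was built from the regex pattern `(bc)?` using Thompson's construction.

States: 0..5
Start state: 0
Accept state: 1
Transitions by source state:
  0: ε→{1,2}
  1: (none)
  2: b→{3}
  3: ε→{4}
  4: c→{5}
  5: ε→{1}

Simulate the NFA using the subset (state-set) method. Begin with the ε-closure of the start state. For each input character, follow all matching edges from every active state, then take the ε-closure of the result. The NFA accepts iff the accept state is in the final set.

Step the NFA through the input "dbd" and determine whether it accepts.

initial (ε-close {0}): {0,1,2}
'd' @ 1: {}  — no active states
rest 'bd' ignored (set empty)
after full input: {}  (accept=1 not in)

Answer: REJECT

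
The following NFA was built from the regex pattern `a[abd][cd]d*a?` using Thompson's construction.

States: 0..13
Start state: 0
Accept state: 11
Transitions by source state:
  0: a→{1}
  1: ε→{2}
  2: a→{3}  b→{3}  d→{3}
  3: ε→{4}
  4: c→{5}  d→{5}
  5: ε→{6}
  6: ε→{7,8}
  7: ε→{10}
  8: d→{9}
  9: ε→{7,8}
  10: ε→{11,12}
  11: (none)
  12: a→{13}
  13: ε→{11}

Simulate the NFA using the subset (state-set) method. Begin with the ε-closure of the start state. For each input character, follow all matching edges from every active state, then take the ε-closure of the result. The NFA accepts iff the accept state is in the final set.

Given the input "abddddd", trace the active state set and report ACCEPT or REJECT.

S₀ = ε-closure({0}) = {0}
'a' @ 1: {1,2}
'b' @ 2: {3,4}
'd' @ 3: {5,6,7,8,10,11,12}  [accepting]
'd' @ 4: {7,8,9,10,11,12}  [accepting]
'd' @ 5: {7,8,9,10,11,12}  [accepting]
'd' @ 6: {7,8,9,10,11,12}  [accepting]
'd' @ 7: {7,8,9,10,11,12}  [accepting]
end set {7,8,9,10,11,12} — state 11 in

Answer: ACCEPT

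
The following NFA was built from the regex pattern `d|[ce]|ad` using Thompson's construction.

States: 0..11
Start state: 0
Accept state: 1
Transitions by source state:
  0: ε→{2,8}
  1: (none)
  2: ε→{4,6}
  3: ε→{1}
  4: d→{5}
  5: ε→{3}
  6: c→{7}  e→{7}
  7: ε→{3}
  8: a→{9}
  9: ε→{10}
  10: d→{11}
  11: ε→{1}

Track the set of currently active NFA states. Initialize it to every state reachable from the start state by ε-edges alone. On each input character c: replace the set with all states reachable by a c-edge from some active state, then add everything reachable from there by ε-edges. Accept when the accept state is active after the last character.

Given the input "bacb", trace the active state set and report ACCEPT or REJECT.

initial (ε-close {0}): {0,2,4,6,8}
'b' @ 1: {}  — dead — no transitions
rest 'acb' ignored (set empty)
after full input: {}  (accept=1 not in)

Answer: REJECT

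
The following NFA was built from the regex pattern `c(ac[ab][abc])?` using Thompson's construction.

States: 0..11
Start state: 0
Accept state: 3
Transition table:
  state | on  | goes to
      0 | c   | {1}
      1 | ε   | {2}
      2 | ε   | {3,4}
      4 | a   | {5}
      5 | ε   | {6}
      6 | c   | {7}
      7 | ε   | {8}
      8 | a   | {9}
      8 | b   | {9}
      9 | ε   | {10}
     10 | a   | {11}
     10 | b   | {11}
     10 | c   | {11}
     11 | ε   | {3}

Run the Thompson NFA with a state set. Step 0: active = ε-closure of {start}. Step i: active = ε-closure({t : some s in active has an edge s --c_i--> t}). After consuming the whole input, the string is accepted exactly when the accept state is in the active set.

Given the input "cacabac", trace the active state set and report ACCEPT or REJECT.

start: ε-closure({0}) = {0}
'c' @ 1: {1,2,3,4}  [accepting]
'a' @ 2: {5,6}
'c' @ 3: {7,8}
'a' @ 4: {9,10}
'b' @ 5: {3,11}  [accepting]
'a' @ 6: {}  — state set empty
rest 'c' ignored (set empty)
final: {}; accept 3 not in set

Answer: REJECT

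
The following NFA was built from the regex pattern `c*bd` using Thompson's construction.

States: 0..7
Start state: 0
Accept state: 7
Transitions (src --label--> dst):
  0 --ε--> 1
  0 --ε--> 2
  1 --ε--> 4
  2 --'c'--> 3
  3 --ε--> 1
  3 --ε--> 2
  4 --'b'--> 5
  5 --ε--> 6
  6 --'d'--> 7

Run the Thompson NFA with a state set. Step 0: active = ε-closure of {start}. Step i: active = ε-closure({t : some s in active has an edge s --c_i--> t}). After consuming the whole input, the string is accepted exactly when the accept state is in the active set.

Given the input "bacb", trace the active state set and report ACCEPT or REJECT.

S₀ = ε-closure({0}) = {0,1,2,4}
'b' @ 1: {5,6}
'a' @ 2: {}  — no active states
rest 'cb' ignored (set empty)
after full input: {}  (accept=7 not in)

Answer: REJECT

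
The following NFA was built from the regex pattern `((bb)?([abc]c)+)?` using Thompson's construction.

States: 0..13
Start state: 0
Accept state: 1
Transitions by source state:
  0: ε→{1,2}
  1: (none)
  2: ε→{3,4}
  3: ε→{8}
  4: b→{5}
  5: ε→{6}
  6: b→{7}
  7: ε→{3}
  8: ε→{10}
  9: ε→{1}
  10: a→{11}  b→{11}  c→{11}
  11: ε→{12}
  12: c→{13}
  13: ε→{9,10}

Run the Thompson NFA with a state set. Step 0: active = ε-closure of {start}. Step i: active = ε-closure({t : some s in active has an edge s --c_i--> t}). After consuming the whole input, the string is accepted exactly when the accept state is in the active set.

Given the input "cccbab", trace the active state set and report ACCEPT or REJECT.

initial (ε-close {0}): {0,1,2,3,4,8,10}
'c' @ 1: {11,12}
'c' @ 2: {1,9,10,13}  [accepting]
'c' @ 3: {11,12}
'b' @ 4: {}  — state set empty
rest 'ab' ignored (set empty)
after full input: {}  (accept=1 not in)

Answer: REJECT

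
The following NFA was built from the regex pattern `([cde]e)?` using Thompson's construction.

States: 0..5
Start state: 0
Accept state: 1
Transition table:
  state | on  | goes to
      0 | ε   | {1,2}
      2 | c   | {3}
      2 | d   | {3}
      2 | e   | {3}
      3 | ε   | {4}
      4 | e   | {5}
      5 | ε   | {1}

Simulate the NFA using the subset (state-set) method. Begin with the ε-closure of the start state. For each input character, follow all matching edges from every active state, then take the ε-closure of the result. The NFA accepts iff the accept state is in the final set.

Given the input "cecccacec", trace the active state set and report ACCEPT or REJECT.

start: ε-closure({0}) = {0,1,2}
'c' @ 1: {3,4}
'e' @ 2: {1,5}  (accept∈set)
'c' @ 3: {}  — state set empty
rest 'ccacec' ignored (set empty)
after full input: {}  (accept=1 not in)

Answer: REJECT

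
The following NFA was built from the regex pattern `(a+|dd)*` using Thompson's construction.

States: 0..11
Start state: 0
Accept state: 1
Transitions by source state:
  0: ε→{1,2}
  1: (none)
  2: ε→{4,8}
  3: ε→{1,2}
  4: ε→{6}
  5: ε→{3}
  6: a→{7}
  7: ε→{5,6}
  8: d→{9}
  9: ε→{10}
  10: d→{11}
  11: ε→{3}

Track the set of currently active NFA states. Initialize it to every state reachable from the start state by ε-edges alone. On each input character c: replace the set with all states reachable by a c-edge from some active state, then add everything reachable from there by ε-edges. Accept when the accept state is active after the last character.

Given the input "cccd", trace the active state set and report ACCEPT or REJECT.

S₀ = ε-closure({0}) = {0,1,2,4,6,8}
'c' @ 1: {}  — state set empty
rest 'ccd' ignored (set empty)
final: {}; accept 1 not in set

Answer: REJECT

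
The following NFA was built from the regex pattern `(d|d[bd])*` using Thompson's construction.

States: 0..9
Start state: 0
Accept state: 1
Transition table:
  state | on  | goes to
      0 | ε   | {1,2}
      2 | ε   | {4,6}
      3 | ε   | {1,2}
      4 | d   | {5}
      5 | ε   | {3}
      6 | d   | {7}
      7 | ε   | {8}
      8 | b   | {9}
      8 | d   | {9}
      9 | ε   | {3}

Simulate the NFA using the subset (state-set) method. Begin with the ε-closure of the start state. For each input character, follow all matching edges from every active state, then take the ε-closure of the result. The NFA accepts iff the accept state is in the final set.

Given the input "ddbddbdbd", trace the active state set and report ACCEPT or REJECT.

start: ε-closure({0}) = {0,1,2,4,6}
'd' @ 1: {1,2,3,4,5,6,7,8}  [accepting]
'd' @ 2: {1,2,3,4,5,6,7,8,9}  [accepting]
'b' @ 3: {1,2,3,4,6,9}  [accepting]
'd' @ 4: {1,2,3,4,5,6,7,8}  [accepting]
'd' @ 5: {1,2,3,4,5,6,7,8,9}  [accepting]
'b' @ 6: {1,2,3,4,6,9}  [accepting]
'd' @ 7: {1,2,3,4,5,6,7,8}  [accepting]
'b' @ 8: {1,2,3,4,6,9}  [accepting]
'd' @ 9: {1,2,3,4,5,6,7,8}  [accepting]
final: {1,2,3,4,5,6,7,8}; accept 1 in set

Answer: ACCEPT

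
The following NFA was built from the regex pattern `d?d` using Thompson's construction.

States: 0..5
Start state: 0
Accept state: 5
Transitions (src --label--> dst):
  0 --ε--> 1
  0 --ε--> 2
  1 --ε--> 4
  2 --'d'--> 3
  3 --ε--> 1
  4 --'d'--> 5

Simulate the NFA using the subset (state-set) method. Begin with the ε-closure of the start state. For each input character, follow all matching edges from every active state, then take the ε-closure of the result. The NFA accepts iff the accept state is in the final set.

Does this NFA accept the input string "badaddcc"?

Answer: REJECT

Trace:
start: ε-closure({0}) = {0,1,2,4}
'b' @ 1: {}  — state set empty
rest 'adaddcc' ignored (set empty)
end set {} — state 5 not in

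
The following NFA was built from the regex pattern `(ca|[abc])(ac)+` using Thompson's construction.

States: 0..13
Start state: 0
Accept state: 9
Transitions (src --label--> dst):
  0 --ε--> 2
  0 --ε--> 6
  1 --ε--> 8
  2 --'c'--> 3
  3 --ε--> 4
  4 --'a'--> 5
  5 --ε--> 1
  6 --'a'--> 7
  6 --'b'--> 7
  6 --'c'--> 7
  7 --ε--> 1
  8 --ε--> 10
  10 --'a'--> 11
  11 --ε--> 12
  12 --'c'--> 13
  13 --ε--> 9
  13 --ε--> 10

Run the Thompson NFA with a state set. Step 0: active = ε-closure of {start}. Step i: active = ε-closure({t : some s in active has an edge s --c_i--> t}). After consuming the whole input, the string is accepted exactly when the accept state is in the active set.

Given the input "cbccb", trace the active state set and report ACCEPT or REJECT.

initial (ε-close {0}): {0,2,6}
'c' @ 1: {1,3,4,7,8,10}
'b' @ 2: {}  — no active states
rest 'ccb' ignored (set empty)
end set {} — state 9 not in

Answer: REJECT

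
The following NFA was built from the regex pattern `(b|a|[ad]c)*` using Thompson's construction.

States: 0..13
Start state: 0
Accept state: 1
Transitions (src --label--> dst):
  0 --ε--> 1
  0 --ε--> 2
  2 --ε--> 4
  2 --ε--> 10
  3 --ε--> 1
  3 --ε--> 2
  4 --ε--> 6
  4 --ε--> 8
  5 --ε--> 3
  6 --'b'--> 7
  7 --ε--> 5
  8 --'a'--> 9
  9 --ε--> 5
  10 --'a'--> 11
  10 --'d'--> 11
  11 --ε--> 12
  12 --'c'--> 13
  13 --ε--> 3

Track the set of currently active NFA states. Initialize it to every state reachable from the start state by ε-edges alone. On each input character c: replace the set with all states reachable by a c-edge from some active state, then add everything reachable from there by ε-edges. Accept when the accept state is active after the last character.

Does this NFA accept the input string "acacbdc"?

Answer: ACCEPT

Derivation:
start: ε-closure({0}) = {0,1,2,4,6,8,10}
'a' @ 1: {1,2,3,4,5,6,8,9,10,11,12}  (accept∈set)
'c' @ 2: {1,2,3,4,6,8,10,13}  (accept∈set)
'a' @ 3: {1,2,3,4,5,6,8,9,10,11,12}  (accept∈set)
'c' @ 4: {1,2,3,4,6,8,10,13}  (accept∈set)
'b' @ 5: {1,2,3,4,5,6,7,8,10}  (accept∈set)
'd' @ 6: {11,12}
'c' @ 7: {1,2,3,4,6,8,10,13}  (accept∈set)
final: {1,2,3,4,6,8,10,13}; accept 1 in set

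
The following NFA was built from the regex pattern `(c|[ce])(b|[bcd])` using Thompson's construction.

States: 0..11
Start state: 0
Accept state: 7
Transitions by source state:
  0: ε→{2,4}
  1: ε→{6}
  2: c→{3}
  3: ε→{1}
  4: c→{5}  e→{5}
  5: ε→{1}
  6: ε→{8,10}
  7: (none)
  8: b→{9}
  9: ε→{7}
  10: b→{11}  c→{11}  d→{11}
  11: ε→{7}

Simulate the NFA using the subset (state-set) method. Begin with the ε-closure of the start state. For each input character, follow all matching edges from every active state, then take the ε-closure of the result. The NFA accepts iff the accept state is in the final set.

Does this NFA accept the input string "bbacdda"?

Answer: REJECT

Steps:
initial (ε-close {0}): {0,2,4}
'b' @ 1: {}  — no active states
rest 'bacdda' ignored (set empty)
after full input: {}  (accept=7 not in)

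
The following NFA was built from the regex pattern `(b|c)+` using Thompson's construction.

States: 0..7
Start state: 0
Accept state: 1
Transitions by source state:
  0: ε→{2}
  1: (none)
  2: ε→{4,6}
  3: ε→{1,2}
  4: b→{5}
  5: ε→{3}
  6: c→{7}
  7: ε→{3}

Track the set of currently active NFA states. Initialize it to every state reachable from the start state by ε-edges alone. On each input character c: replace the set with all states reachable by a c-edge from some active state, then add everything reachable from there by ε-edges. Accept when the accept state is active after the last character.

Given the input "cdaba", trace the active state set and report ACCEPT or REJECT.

start: ε-closure({0}) = {0,2,4,6}
'c' @ 1: {1,2,3,4,6,7}  [accepting]
'd' @ 2: {}  — state set empty
rest 'aba' ignored (set empty)
final: {}; accept 1 not in set

Answer: REJECT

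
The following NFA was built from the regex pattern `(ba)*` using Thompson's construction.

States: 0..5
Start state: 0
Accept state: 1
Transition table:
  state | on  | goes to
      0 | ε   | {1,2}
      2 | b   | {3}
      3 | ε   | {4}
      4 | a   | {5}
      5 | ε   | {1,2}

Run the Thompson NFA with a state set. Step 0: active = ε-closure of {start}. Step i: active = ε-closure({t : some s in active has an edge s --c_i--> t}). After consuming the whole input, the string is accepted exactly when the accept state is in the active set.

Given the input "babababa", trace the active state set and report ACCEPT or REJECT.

S₀ = ε-closure({0}) = {0,1,2}
'b' @ 1: {3,4}
'a' @ 2: {1,2,5}  ✓accept
'b' @ 3: {3,4}
'a' @ 4: {1,2,5}  ✓accept
'b' @ 5: {3,4}
'a' @ 6: {1,2,5}  ✓accept
'b' @ 7: {3,4}
'a' @ 8: {1,2,5}  ✓accept
final: {1,2,5}; accept 1 in set

Answer: ACCEPT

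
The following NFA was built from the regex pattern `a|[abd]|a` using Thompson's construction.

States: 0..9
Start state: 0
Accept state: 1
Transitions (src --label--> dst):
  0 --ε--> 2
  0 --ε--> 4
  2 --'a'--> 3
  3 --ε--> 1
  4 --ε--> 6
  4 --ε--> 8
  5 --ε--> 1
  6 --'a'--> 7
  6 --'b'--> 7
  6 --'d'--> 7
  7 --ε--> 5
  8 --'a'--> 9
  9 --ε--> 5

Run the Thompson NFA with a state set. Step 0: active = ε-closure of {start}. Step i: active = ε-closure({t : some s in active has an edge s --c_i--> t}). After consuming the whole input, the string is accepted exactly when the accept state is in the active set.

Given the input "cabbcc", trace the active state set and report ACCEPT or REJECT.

S₀ = ε-closure({0}) = {0,2,4,6,8}
'c' @ 1: {}  — state set empty
rest 'abbcc' ignored (set empty)
final: {}; accept 1 not in set

Answer: REJECT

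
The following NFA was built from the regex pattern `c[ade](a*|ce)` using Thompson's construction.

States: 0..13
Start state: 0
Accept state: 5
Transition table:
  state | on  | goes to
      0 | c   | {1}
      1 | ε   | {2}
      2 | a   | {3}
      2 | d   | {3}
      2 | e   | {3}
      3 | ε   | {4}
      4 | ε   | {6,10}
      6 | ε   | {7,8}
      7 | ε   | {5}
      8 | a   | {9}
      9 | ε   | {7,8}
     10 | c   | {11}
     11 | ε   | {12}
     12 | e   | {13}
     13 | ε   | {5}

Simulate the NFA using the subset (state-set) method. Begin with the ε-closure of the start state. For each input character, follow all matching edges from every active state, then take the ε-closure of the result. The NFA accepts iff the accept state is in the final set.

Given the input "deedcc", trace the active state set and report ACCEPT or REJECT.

start: ε-closure({0}) = {0}
'd' @ 1: {}  — state set empty
rest 'eedcc' ignored (set empty)
end set {} — state 5 not in

Answer: REJECT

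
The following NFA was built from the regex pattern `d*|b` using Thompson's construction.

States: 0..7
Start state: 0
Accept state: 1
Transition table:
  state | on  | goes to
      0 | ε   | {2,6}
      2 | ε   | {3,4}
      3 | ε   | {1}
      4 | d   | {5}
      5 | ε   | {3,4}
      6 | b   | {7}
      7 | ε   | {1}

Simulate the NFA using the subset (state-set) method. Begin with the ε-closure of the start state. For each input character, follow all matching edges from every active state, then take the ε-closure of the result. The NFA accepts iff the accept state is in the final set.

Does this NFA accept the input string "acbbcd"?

initial (ε-close {0}): {0,1,2,3,4,6}
'a' @ 1: {}  — no active states
rest 'cbbcd' ignored (set empty)
after full input: {}  (accept=1 not in)

Answer: REJECT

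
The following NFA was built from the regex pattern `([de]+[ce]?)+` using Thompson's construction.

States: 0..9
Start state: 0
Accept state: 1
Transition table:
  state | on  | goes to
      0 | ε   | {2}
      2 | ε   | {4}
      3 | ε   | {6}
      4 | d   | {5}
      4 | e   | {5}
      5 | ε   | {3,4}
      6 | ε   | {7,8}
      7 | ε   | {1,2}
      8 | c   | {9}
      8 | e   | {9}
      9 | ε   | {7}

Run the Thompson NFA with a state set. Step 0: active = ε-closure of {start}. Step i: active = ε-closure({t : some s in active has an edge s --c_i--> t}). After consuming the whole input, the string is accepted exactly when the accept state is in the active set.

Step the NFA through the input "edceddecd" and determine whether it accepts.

Answer: ACCEPT

Derivation:
start: ε-closure({0}) = {0,2,4}
'e' @ 1: {1,2,3,4,5,6,7,8}  ✓accept
'd' @ 2: {1,2,3,4,5,6,7,8}  ✓accept
'c' @ 3: {1,2,4,7,9}  ✓accept
'e' @ 4: {1,2,3,4,5,6,7,8}  ✓accept
'd' @ 5: {1,2,3,4,5,6,7,8}  ✓accept
'd' @ 6: {1,2,3,4,5,6,7,8}  ✓accept
'e' @ 7: {1,2,3,4,5,6,7,8,9}  ✓accept
'c' @ 8: {1,2,4,7,9}  ✓accept
'd' @ 9: {1,2,3,4,5,6,7,8}  ✓accept
after full input: {1,2,3,4,5,6,7,8}  (accept=1 in)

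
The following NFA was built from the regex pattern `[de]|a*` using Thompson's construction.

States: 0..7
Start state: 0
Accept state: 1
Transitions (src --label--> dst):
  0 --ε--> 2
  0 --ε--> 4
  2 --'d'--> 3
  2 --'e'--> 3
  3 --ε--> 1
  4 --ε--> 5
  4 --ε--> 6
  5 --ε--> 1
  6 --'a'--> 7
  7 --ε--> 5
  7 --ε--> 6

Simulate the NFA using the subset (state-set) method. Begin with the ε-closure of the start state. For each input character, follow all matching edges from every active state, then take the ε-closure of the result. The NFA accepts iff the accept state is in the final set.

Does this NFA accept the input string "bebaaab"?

Answer: REJECT

Trace:
S₀ = ε-closure({0}) = {0,1,2,4,5,6}
'b' @ 1: {}  — state set empty
rest 'ebaaab' ignored (set empty)
final: {}; accept 1 not in set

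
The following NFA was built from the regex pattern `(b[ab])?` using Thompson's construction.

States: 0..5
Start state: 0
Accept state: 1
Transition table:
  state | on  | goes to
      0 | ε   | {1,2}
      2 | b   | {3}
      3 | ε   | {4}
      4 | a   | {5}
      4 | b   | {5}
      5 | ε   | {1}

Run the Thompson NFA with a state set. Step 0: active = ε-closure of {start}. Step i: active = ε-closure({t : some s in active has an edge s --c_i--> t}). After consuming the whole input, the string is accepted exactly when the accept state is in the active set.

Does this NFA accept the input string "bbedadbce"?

start: ε-closure({0}) = {0,1,2}
'b' @ 1: {3,4}
'b' @ 2: {1,5}  [accepting]
'e' @ 3: {}  — state set empty
rest 'dadbce' ignored (set empty)
end set {} — state 1 not in

Answer: REJECT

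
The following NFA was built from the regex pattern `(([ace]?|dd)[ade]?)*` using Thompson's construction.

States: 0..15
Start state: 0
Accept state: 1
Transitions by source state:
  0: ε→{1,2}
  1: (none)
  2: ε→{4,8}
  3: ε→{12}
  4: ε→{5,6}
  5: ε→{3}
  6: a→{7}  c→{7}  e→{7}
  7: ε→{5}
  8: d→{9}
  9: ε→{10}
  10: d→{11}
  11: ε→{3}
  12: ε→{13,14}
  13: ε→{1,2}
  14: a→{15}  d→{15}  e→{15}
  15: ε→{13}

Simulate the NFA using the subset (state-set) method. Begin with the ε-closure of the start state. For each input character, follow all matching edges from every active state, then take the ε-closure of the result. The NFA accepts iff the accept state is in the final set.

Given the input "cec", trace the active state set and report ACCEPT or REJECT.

start: ε-closure({0}) = {0,1,2,3,4,5,6,8,12,13,14}
'c' @ 1: {1,2,3,4,5,6,7,8,12,13,14}  ✓accept
'e' @ 2: {1,2,3,4,5,6,7,8,12,13,14,15}  ✓accept
'c' @ 3: {1,2,3,4,5,6,7,8,12,13,14}  ✓accept
final: {1,2,3,4,5,6,7,8,12,13,14}; accept 1 in set

Answer: ACCEPT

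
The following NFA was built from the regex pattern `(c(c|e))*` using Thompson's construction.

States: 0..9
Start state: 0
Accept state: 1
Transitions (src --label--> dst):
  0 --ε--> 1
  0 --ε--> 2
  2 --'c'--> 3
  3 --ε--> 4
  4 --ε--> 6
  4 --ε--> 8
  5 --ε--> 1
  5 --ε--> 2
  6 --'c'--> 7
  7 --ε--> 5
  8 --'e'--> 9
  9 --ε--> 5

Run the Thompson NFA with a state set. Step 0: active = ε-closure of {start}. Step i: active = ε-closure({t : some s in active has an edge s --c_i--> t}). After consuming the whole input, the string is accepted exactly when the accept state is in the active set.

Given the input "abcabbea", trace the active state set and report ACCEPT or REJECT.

S₀ = ε-closure({0}) = {0,1,2}
'a' @ 1: {}  — state set empty
rest 'bcabbea' ignored (set empty)
final: {}; accept 1 not in set

Answer: REJECT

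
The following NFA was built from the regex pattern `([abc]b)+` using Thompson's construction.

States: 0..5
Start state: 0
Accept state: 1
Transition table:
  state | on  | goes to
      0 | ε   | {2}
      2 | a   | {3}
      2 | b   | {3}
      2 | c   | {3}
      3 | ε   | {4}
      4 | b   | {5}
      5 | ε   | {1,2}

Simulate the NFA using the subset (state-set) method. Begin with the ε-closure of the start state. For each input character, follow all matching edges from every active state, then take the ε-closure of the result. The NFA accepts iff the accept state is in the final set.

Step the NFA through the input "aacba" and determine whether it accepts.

start: ε-closure({0}) = {0,2}
'a' @ 1: {3,4}
'a' @ 2: {}  — dead — no transitions
rest 'cba' ignored (set empty)
after full input: {}  (accept=1 not in)

Answer: REJECT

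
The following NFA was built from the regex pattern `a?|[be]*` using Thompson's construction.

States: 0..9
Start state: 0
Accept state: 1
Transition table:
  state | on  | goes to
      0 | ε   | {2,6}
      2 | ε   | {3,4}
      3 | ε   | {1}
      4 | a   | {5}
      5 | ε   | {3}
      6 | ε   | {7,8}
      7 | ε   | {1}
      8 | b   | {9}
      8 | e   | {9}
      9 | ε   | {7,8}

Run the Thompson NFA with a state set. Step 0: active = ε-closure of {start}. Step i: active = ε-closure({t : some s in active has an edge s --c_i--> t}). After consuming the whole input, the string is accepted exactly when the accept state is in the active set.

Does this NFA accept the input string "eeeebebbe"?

Answer: ACCEPT

Trace:
start: ε-closure({0}) = {0,1,2,3,4,6,7,8}
'e' @ 1: {1,7,8,9}  (accept∈set)
'e' @ 2: {1,7,8,9}  (accept∈set)
'e' @ 3: {1,7,8,9}  (accept∈set)
'e' @ 4: {1,7,8,9}  (accept∈set)
'b' @ 5: {1,7,8,9}  (accept∈set)
'e' @ 6: {1,7,8,9}  (accept∈set)
'b' @ 7: {1,7,8,9}  (accept∈set)
'b' @ 8: {1,7,8,9}  (accept∈set)
'e' @ 9: {1,7,8,9}  (accept∈set)
final: {1,7,8,9}; accept 1 in set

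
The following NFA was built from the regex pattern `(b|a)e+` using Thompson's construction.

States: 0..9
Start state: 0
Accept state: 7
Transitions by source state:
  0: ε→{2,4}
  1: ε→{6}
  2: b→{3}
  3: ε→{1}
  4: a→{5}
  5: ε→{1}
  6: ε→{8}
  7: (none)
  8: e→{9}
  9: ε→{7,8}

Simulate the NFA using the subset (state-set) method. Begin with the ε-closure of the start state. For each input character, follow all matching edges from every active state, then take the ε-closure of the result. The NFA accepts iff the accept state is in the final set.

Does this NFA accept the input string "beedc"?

Answer: REJECT

Steps:
initial (ε-close {0}): {0,2,4}
'b' @ 1: {1,3,6,8}
'e' @ 2: {7,8,9}  ✓accept
'e' @ 3: {7,8,9}  ✓accept
'd' @ 4: {}  — state set empty
rest 'c' ignored (set empty)
end set {} — state 7 not in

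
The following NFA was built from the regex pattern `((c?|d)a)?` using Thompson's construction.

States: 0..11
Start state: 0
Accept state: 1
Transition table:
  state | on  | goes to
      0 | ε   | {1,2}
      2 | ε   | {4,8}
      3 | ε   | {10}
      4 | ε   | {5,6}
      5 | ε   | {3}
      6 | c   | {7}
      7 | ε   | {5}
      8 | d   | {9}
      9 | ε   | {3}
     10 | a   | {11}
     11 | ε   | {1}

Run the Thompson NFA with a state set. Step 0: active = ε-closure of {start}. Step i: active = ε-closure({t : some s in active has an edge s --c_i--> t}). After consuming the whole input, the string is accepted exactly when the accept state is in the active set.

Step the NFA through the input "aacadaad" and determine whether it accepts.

initial (ε-close {0}): {0,1,2,3,4,5,6,8,10}
'a' @ 1: {1,11}  (accept∈set)
'a' @ 2: {}  — no active states
rest 'cadaad' ignored (set empty)
after full input: {}  (accept=1 not in)

Answer: REJECT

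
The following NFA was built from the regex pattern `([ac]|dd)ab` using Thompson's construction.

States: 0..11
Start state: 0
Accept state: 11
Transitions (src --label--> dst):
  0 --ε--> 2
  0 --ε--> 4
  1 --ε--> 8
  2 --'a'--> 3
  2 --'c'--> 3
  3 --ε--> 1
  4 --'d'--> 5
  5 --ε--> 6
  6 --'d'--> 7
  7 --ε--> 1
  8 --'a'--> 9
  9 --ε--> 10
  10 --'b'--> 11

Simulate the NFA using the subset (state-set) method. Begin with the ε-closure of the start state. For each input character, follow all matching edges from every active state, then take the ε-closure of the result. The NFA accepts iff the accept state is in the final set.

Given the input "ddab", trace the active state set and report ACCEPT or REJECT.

initial (ε-close {0}): {0,2,4}
'd' @ 1: {5,6}
'd' @ 2: {1,7,8}
'a' @ 3: {9,10}
'b' @ 4: {11}  [accepting]
final: {11}; accept 11 in set

Answer: ACCEPT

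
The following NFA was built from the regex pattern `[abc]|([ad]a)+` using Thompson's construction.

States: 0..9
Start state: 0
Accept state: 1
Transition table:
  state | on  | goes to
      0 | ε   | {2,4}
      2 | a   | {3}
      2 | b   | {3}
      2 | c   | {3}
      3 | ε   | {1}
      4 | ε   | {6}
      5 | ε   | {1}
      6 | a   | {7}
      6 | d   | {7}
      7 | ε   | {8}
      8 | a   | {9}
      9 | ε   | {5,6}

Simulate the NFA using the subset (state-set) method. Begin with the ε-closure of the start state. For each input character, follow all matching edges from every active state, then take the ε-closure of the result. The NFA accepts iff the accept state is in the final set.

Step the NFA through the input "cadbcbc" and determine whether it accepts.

Answer: REJECT

Trace:
start: ε-closure({0}) = {0,2,4,6}
'c' @ 1: {1,3}  (accept∈set)
'a' @ 2: {}  — dead — no transitions
rest 'dbcbc' ignored (set empty)
end set {} — state 1 not in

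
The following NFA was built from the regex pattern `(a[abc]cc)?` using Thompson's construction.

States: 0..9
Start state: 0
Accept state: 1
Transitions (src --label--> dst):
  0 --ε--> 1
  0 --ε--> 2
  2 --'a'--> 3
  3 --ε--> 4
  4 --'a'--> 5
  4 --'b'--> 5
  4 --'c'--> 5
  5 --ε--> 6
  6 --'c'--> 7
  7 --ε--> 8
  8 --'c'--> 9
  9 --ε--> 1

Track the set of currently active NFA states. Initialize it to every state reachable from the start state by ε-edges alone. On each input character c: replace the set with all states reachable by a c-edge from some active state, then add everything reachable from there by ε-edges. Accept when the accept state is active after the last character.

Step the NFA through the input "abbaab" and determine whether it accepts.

start: ε-closure({0}) = {0,1,2}
'a' @ 1: {3,4}
'b' @ 2: {5,6}
'b' @ 3: {}  — no active states
rest 'aab' ignored (set empty)
final: {}; accept 1 not in set

Answer: REJECT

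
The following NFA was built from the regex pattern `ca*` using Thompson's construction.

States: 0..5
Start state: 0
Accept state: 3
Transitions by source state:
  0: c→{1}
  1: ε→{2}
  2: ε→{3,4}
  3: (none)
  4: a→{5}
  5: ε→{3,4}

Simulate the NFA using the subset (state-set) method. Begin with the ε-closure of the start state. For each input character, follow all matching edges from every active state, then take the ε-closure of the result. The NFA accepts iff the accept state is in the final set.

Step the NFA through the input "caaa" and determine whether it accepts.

Answer: ACCEPT

Derivation:
S₀ = ε-closure({0}) = {0}
'c' @ 1: {1,2,3,4}  [accepting]
'a' @ 2: {3,4,5}  [accepting]
'a' @ 3: {3,4,5}  [accepting]
'a' @ 4: {3,4,5}  [accepting]
end set {3,4,5} — state 3 in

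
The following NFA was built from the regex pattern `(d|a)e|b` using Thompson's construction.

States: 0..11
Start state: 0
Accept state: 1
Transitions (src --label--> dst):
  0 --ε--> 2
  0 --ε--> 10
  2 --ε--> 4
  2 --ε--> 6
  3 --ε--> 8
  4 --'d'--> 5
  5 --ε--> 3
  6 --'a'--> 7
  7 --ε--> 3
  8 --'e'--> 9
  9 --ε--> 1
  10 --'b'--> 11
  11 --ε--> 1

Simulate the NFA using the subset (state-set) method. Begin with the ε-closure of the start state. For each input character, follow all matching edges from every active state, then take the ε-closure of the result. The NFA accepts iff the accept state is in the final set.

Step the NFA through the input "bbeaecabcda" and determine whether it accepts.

Answer: REJECT

Steps:
S₀ = ε-closure({0}) = {0,2,4,6,10}
'b' @ 1: {1,11}  (accept∈set)
'b' @ 2: {}  — no active states
rest 'eaecabcda' ignored (set empty)
after full input: {}  (accept=1 not in)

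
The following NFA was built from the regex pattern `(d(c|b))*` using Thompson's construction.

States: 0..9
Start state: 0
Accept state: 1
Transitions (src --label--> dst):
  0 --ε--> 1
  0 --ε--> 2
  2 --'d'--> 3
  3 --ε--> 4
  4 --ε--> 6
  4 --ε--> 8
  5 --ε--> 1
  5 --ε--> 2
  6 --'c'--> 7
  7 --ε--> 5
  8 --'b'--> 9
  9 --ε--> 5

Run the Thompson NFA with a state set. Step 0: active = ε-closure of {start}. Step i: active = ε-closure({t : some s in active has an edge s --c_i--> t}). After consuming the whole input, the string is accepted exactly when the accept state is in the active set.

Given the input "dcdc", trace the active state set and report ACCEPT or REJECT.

S₀ = ε-closure({0}) = {0,1,2}
'd' @ 1: {3,4,6,8}
'c' @ 2: {1,2,5,7}  ✓accept
'd' @ 3: {3,4,6,8}
'c' @ 4: {1,2,5,7}  ✓accept
final: {1,2,5,7}; accept 1 in set

Answer: ACCEPT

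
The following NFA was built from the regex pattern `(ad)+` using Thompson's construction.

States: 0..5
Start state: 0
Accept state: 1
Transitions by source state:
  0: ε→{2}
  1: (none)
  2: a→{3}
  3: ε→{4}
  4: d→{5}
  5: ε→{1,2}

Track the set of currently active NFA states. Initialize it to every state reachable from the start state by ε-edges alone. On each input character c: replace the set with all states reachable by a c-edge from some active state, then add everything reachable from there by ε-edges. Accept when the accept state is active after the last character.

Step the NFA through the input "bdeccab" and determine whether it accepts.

S₀ = ε-closure({0}) = {0,2}
'b' @ 1: {}  — state set empty
rest 'deccab' ignored (set empty)
end set {} — state 1 not in

Answer: REJECT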